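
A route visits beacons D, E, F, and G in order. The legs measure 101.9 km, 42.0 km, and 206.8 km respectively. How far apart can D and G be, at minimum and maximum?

The maximum is all hops collinear in one direction: 101.9 + 42.0 + 206.8 = 350.7.
The longest hop is 206.8; the others sum to 143.9. Folding the others back against it leaves at least 206.8 − 143.9 = 62.9.

62.9 ≤ DG ≤ 350.7 km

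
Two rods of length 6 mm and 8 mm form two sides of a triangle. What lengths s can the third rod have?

2 < s < 14

By the triangle inequality, s must be less than 6 + 8 = 14 and greater than |6 − 8| = 2.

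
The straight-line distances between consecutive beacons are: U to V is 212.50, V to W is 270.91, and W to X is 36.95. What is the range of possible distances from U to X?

The maximum is all hops collinear in one direction: 212.50 + 270.91 + 36.95 = 520.36.
The longest hop is 270.91; the others sum to 249.45. Folding the others back against it leaves at least 270.91 − 249.45 = 21.46.

21.46 ≤ UX ≤ 520.36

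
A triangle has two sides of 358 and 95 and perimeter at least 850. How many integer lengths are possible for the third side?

Triangle inequality: 263 < x < 453. Perimeter ≥ 850 gives x ≥ 850 − 358 − 95 = 397.
So 397 ≤ x < 453; integers 397 through 452: 56 values.

56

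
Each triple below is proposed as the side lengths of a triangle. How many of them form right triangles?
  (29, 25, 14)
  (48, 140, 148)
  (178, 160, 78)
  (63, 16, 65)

3

(29,25,14): 14²+25² = 821 < 841 = 29² → obtuse
(48,140,148): 48²+140² = 21904 = 148² → right
(178,160,78): 78²+160² = 31684 = 178² → right
(63,16,65): 16²+63² = 4225 = 65² → right
3 of the 4 are right.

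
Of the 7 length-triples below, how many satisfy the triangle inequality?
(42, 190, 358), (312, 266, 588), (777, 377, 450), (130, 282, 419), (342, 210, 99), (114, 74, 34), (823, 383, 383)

1

(42,190,358): 42+190 ≤ 358 → not valid
(266,312,588): 266+312 ≤ 588 → not valid
(377,450,777): 377+450 > 777 → valid
(130,282,419): 130+282 ≤ 419 → not valid
(99,210,342): 99+210 ≤ 342 → not valid
(34,74,114): 34+74 ≤ 114 → not valid
(383,383,823): 383+383 ≤ 823 → not valid
1 of the 7 triples forms a triangle.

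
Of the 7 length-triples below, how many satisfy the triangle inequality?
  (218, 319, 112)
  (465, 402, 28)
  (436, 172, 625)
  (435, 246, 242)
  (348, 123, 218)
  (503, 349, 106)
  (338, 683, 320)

2

(112,218,319): 112+218 > 319 → valid
(28,402,465): 28+402 ≤ 465 → not valid
(172,436,625): 172+436 ≤ 625 → not valid
(242,246,435): 242+246 > 435 → valid
(123,218,348): 123+218 ≤ 348 → not valid
(106,349,503): 106+349 ≤ 503 → not valid
(320,338,683): 320+338 ≤ 683 → not valid
2 of the 7 triples form a triangle.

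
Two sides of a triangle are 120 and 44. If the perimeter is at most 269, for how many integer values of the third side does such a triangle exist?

29

Triangle inequality: 76 < x < 164. Perimeter ≤ 269 gives x ≤ 269 − 120 − 44 = 105.
So 76 < x ≤ 105; integers 77 through 105: 29 values.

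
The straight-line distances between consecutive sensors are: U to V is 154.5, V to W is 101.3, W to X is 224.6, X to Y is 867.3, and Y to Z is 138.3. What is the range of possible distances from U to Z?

248.6 ≤ UZ ≤ 1486.0

The maximum is all hops collinear in one direction: 154.5 + 101.3 + 224.6 + 867.3 + 138.3 = 1486.0.
The longest hop is 867.3; the others sum to 618.7. Folding the others back against it leaves at least 867.3 − 618.7 = 248.6.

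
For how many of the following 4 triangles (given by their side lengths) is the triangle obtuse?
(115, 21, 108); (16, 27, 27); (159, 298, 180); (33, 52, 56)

2

(115,21,108): 21²+108² = 12105 < 13225 = 115² → obtuse
(16,27,27): 16²+27² = 985 > 729 = 27² → acute
(159,298,180): 159²+180² = 57681 < 88804 = 298² → obtuse
(33,52,56): 33²+52² = 3793 > 3136 = 56² → acute
2 of the 4 are obtuse.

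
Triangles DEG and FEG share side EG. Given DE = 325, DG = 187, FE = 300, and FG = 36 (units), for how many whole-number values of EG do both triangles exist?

From triangle DEG: 138 < EG < 512.
From triangle FEG: 264 < EG < 336.
Intersection: 264 < EG < 336, so integers 265 through 335: 71 values.

71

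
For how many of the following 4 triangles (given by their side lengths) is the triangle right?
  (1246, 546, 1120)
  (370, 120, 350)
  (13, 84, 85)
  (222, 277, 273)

(1246,546,1120): 546²+1120² = 1552516 = 1246² → right
(370,120,350): 120²+350² = 136900 = 370² → right
(13,84,85): 13²+84² = 7225 = 85² → right
(222,277,273): 222²+273² = 123813 > 76729 = 277² → acute
3 of the 4 are right.

3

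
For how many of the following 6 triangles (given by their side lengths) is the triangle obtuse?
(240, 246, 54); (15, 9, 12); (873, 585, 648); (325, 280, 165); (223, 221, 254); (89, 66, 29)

1

(240,246,54): 54²+240² = 60516 = 246² → right
(15,9,12): 9²+12² = 225 = 15² → right
(873,585,648): 585²+648² = 762129 = 873² → right
(325,280,165): 165²+280² = 105625 = 325² → right
(223,221,254): 221²+223² = 98570 > 64516 = 254² → acute
(89,66,29): 29²+66² = 5197 < 7921 = 89² → obtuse
1 of the 6 is obtuse.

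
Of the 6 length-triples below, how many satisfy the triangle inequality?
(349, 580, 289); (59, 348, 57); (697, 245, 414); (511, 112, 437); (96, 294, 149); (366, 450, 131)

3

(289,349,580): 289+349 > 580 → valid
(57,59,348): 57+59 ≤ 348 → not valid
(245,414,697): 245+414 ≤ 697 → not valid
(112,437,511): 112+437 > 511 → valid
(96,149,294): 96+149 ≤ 294 → not valid
(131,366,450): 131+366 > 450 → valid
3 of the 6 triples form a triangle.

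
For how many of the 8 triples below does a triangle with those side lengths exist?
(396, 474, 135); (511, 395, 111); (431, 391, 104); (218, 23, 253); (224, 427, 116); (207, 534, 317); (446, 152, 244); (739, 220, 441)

(135,396,474): 135+396 > 474 → valid
(111,395,511): 111+395 ≤ 511 → not valid
(104,391,431): 104+391 > 431 → valid
(23,218,253): 23+218 ≤ 253 → not valid
(116,224,427): 116+224 ≤ 427 → not valid
(207,317,534): 207+317 ≤ 534 → not valid
(152,244,446): 152+244 ≤ 446 → not valid
(220,441,739): 220+441 ≤ 739 → not valid
2 of the 8 triples form a triangle.

2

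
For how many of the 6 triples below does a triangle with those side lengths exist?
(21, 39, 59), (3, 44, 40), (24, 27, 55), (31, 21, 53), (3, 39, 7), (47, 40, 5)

1

(21,39,59): 21+39 > 59 → valid
(3,40,44): 3+40 ≤ 44 → not valid
(24,27,55): 24+27 ≤ 55 → not valid
(21,31,53): 21+31 ≤ 53 → not valid
(3,7,39): 3+7 ≤ 39 → not valid
(5,40,47): 5+40 ≤ 47 → not valid
1 of the 6 triples forms a triangle.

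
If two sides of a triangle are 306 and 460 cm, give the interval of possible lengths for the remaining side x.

154 < x < 766 (cm)

By the triangle inequality, x must be less than 306 + 460 = 766 and greater than |306 − 460| = 154.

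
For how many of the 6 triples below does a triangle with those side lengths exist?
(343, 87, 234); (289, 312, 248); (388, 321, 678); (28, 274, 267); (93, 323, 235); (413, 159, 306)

5

(87,234,343): 87+234 ≤ 343 → not valid
(248,289,312): 248+289 > 312 → valid
(321,388,678): 321+388 > 678 → valid
(28,267,274): 28+267 > 274 → valid
(93,235,323): 93+235 > 323 → valid
(159,306,413): 159+306 > 413 → valid
5 of the 6 triples form a triangle.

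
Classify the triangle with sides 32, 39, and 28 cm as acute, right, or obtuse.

acute

Compare the square of the longest side to the sum of squares of the other two: 28² + 32² = 1808 > 1521 = 39².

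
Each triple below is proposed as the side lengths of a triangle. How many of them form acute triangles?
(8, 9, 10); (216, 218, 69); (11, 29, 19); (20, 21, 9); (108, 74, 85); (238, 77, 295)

4

(8,9,10): 8²+9² = 145 > 100 = 10² → acute
(216,218,69): 69²+216² = 51417 > 47524 = 218² → acute
(11,29,19): 11²+19² = 482 < 841 = 29² → obtuse
(20,21,9): 9²+20² = 481 > 441 = 21² → acute
(108,74,85): 74²+85² = 12701 > 11664 = 108² → acute
(238,77,295): 77²+238² = 62573 < 87025 = 295² → obtuse
4 of the 6 are acute.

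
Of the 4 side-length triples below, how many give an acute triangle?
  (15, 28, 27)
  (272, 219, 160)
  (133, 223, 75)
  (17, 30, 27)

(15,28,27): 15²+27² = 954 > 784 = 28² → acute
(272,219,160): 160²+219² = 73561 < 73984 = 272² → obtuse
(133,223,75): 75+133 ≤ 223, not a triangle
(17,30,27): 17²+27² = 1018 > 900 = 30² → acute
2 of the 4 are acute.

2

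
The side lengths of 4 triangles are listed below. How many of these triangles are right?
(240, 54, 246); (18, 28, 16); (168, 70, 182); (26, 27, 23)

2

(240,54,246): 54²+240² = 60516 = 246² → right
(18,28,16): 16²+18² = 580 < 784 = 28² → obtuse
(168,70,182): 70²+168² = 33124 = 182² → right
(26,27,23): 23²+26² = 1205 > 729 = 27² → acute
2 of the 4 are right.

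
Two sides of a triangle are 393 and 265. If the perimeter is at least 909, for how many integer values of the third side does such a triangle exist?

407

Triangle inequality: 128 < x < 658. Perimeter ≥ 909 gives x ≥ 909 − 393 − 265 = 251.
So 251 ≤ x < 658; integers 251 through 657: 407 values.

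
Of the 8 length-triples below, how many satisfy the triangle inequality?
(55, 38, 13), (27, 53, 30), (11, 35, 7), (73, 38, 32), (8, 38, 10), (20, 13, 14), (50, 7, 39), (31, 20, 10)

(13,38,55): 13+38 ≤ 55 → not valid
(27,30,53): 27+30 > 53 → valid
(7,11,35): 7+11 ≤ 35 → not valid
(32,38,73): 32+38 ≤ 73 → not valid
(8,10,38): 8+10 ≤ 38 → not valid
(13,14,20): 13+14 > 20 → valid
(7,39,50): 7+39 ≤ 50 → not valid
(10,20,31): 10+20 ≤ 31 → not valid
2 of the 8 triples form a triangle.

2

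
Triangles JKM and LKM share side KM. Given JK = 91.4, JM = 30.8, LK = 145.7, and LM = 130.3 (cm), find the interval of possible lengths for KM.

60.6 < KM < 122.2

From triangle JKM: |91.4 − 30.8| < KM < 91.4 + 30.8, i.e. 60.6 < KM < 122.2.
From triangle LKM: 15.4 < KM < 276.0.
Both must hold, so KM lies in the intersection.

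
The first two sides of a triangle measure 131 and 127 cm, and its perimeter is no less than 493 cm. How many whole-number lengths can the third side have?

Triangle inequality: 4 < x < 258. Perimeter ≥ 493 gives x ≥ 493 − 131 − 127 = 235.
So 235 ≤ x < 258; integers 235 through 257: 23 values.

23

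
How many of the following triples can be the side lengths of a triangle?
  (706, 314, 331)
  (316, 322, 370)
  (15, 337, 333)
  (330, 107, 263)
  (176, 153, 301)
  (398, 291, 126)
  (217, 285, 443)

6

(314,331,706): 314+331 ≤ 706 → not valid
(316,322,370): 316+322 > 370 → valid
(15,333,337): 15+333 > 337 → valid
(107,263,330): 107+263 > 330 → valid
(153,176,301): 153+176 > 301 → valid
(126,291,398): 126+291 > 398 → valid
(217,285,443): 217+285 > 443 → valid
6 of the 7 triples form a triangle.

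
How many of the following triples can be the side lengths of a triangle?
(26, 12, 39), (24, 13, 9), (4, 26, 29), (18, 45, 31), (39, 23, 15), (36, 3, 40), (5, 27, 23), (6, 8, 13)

4

(12,26,39): 12+26 ≤ 39 → not valid
(9,13,24): 9+13 ≤ 24 → not valid
(4,26,29): 4+26 > 29 → valid
(18,31,45): 18+31 > 45 → valid
(15,23,39): 15+23 ≤ 39 → not valid
(3,36,40): 3+36 ≤ 40 → not valid
(5,23,27): 5+23 > 27 → valid
(6,8,13): 6+8 > 13 → valid
4 of the 8 triples form a triangle.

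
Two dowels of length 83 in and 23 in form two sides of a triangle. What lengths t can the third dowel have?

60 < t < 106

By the triangle inequality, t must be less than 83 + 23 = 106 and greater than |83 − 23| = 60.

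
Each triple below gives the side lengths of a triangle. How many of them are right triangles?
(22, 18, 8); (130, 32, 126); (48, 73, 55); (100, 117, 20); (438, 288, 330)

(22,18,8): 8²+18² = 388 < 484 = 22² → obtuse
(130,32,126): 32²+126² = 16900 = 130² → right
(48,73,55): 48²+55² = 5329 = 73² → right
(100,117,20): 20²+100² = 10400 < 13689 = 117² → obtuse
(438,288,330): 288²+330² = 191844 = 438² → right
3 of the 5 are right.

3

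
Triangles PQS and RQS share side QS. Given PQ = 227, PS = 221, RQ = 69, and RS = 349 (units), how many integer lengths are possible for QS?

From triangle PQS: 6 < QS < 448.
From triangle RQS: 280 < QS < 418.
Intersection: 280 < QS < 418, so integers 281 through 417: 137 values.

137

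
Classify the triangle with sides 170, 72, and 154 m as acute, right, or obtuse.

right

Compare the square of the longest side to the sum of squares of the other two: 72² + 154² = 28900 = 170².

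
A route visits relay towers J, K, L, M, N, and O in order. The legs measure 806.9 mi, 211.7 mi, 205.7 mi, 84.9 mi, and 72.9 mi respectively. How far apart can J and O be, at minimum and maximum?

231.7 ≤ JO ≤ 1382.1 mi

The maximum is all hops collinear in one direction: 806.9 + 211.7 + 205.7 + 84.9 + 72.9 = 1382.1.
The longest hop is 806.9; the others sum to 575.2. Folding the others back against it leaves at least 806.9 − 575.2 = 231.7.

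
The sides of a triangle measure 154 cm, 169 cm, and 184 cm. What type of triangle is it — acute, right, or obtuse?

Compare the square of the longest side to the sum of squares of the other two: 154² + 169² = 52277 > 33856 = 184².

acute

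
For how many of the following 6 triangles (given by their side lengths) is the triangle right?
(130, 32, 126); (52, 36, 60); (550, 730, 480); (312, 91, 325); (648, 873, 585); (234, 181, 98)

4

(130,32,126): 32²+126² = 16900 = 130² → right
(52,36,60): 36²+52² = 4000 > 3600 = 60² → acute
(550,730,480): 480²+550² = 532900 = 730² → right
(312,91,325): 91²+312² = 105625 = 325² → right
(648,873,585): 585²+648² = 762129 = 873² → right
(234,181,98): 98²+181² = 42365 < 54756 = 234² → obtuse
4 of the 6 are right.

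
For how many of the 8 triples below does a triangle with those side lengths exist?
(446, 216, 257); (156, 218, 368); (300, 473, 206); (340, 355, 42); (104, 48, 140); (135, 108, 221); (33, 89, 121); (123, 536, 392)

7

(216,257,446): 216+257 > 446 → valid
(156,218,368): 156+218 > 368 → valid
(206,300,473): 206+300 > 473 → valid
(42,340,355): 42+340 > 355 → valid
(48,104,140): 48+104 > 140 → valid
(108,135,221): 108+135 > 221 → valid
(33,89,121): 33+89 > 121 → valid
(123,392,536): 123+392 ≤ 536 → not valid
7 of the 8 triples form a triangle.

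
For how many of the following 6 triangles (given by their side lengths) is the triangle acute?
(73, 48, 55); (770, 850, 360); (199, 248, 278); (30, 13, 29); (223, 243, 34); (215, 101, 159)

2

(73,48,55): 48²+55² = 5329 = 73² → right
(770,850,360): 360²+770² = 722500 = 850² → right
(199,248,278): 199²+248² = 101105 > 77284 = 278² → acute
(30,13,29): 13²+29² = 1010 > 900 = 30² → acute
(223,243,34): 34²+223² = 50885 < 59049 = 243² → obtuse
(215,101,159): 101²+159² = 35482 < 46225 = 215² → obtuse
2 of the 6 are acute.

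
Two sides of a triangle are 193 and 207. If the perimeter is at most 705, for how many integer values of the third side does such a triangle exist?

Triangle inequality: 14 < x < 400. Perimeter ≤ 705 gives x ≤ 705 − 193 − 207 = 305.
So 14 < x ≤ 305; integers 15 through 305: 291 values.

291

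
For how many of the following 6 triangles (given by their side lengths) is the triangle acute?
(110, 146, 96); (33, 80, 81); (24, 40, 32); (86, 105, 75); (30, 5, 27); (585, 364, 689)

(110,146,96): 96²+110² = 21316 = 146² → right
(33,80,81): 33²+80² = 7489 > 6561 = 81² → acute
(24,40,32): 24²+32² = 1600 = 40² → right
(86,105,75): 75²+86² = 13021 > 11025 = 105² → acute
(30,5,27): 5²+27² = 754 < 900 = 30² → obtuse
(585,364,689): 364²+585² = 474721 = 689² → right
2 of the 6 are acute.

2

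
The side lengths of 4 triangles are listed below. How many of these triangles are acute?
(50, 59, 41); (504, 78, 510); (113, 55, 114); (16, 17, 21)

(50,59,41): 41²+50² = 4181 > 3481 = 59² → acute
(504,78,510): 78²+504² = 260100 = 510² → right
(113,55,114): 55²+113² = 15794 > 12996 = 114² → acute
(16,17,21): 16²+17² = 545 > 441 = 21² → acute
3 of the 4 are acute.

3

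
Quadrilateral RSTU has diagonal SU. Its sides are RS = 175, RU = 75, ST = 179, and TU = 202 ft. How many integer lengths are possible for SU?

149

From triangle RSU: 100 < SU < 250.
From triangle TSU: 23 < SU < 381.
Intersection: 100 < SU < 250, so integers 101 through 249: 149 values.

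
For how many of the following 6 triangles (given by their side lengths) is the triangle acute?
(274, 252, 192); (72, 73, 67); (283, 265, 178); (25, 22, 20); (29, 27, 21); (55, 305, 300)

(274,252,192): 192²+252² = 100368 > 75076 = 274² → acute
(72,73,67): 67²+72² = 9673 > 5329 = 73² → acute
(283,265,178): 178²+265² = 101909 > 80089 = 283² → acute
(25,22,20): 20²+22² = 884 > 625 = 25² → acute
(29,27,21): 21²+27² = 1170 > 841 = 29² → acute
(55,305,300): 55²+300² = 93025 = 305² → right
5 of the 6 are acute.

5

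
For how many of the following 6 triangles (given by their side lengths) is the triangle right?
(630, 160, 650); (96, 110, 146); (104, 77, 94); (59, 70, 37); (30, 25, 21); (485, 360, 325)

(630,160,650): 160²+630² = 422500 = 650² → right
(96,110,146): 96²+110² = 21316 = 146² → right
(104,77,94): 77²+94² = 14765 > 10816 = 104² → acute
(59,70,37): 37²+59² = 4850 < 4900 = 70² → obtuse
(30,25,21): 21²+25² = 1066 > 900 = 30² → acute
(485,360,325): 325²+360² = 235225 = 485² → right
3 of the 6 are right.

3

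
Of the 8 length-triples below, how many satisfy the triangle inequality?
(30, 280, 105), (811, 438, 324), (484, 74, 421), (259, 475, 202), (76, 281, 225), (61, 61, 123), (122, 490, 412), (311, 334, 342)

4

(30,105,280): 30+105 ≤ 280 → not valid
(324,438,811): 324+438 ≤ 811 → not valid
(74,421,484): 74+421 > 484 → valid
(202,259,475): 202+259 ≤ 475 → not valid
(76,225,281): 76+225 > 281 → valid
(61,61,123): 61+61 ≤ 123 → not valid
(122,412,490): 122+412 > 490 → valid
(311,334,342): 311+334 > 342 → valid
4 of the 8 triples form a triangle.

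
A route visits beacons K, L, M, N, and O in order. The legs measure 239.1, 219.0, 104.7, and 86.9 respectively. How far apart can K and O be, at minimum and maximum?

0 ≤ KO ≤ 649.7

The maximum is all hops collinear in one direction: 239.1 + 219.0 + 104.7 + 86.9 = 649.7.
The longest hop is 239.1; the others sum to 410.6. Since 239.1 ≤ 410.6, the path can fold back on itself completely, so the minimum distance is 0.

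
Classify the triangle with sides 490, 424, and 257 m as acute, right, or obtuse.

Compare the square of the longest side to the sum of squares of the other two: 257² + 424² = 245825 > 240100 = 490².

acute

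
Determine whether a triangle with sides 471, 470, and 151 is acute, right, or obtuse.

acute

Compare the square of the longest side to the sum of squares of the other two: 151² + 470² = 243701 > 221841 = 471².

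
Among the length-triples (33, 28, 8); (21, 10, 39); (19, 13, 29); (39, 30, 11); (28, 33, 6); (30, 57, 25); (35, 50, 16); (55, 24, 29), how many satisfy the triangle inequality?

5

(8,28,33): 8+28 > 33 → valid
(10,21,39): 10+21 ≤ 39 → not valid
(13,19,29): 13+19 > 29 → valid
(11,30,39): 11+30 > 39 → valid
(6,28,33): 6+28 > 33 → valid
(25,30,57): 25+30 ≤ 57 → not valid
(16,35,50): 16+35 > 50 → valid
(24,29,55): 24+29 ≤ 55 → not valid
5 of the 8 triples form a triangle.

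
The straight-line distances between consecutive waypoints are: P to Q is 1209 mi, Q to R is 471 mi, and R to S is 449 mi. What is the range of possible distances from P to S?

The maximum is all hops collinear in one direction: 1209 + 471 + 449 = 2129.
The longest hop is 1209; the others sum to 920. Folding the others back against it leaves at least 1209 − 920 = 289.

289 ≤ PS ≤ 2129 mi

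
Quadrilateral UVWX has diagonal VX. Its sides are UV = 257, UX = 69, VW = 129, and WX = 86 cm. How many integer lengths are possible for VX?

From triangle UVX: 188 < VX < 326.
From triangle WVX: 43 < VX < 215.
Intersection: 188 < VX < 215, so integers 189 through 214: 26 values.

26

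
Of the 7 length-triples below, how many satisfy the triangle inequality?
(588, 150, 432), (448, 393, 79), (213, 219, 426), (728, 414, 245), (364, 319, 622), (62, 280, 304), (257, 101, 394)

(150,432,588): 150+432 ≤ 588 → not valid
(79,393,448): 79+393 > 448 → valid
(213,219,426): 213+219 > 426 → valid
(245,414,728): 245+414 ≤ 728 → not valid
(319,364,622): 319+364 > 622 → valid
(62,280,304): 62+280 > 304 → valid
(101,257,394): 101+257 ≤ 394 → not valid
4 of the 7 triples form a triangle.

4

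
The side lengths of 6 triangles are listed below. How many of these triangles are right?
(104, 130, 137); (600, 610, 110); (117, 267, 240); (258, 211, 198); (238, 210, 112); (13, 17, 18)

3

(104,130,137): 104²+130² = 27716 > 18769 = 137² → acute
(600,610,110): 110²+600² = 372100 = 610² → right
(117,267,240): 117²+240² = 71289 = 267² → right
(258,211,198): 198²+211² = 83725 > 66564 = 258² → acute
(238,210,112): 112²+210² = 56644 = 238² → right
(13,17,18): 13²+17² = 458 > 324 = 18² → acute
3 of the 6 are right.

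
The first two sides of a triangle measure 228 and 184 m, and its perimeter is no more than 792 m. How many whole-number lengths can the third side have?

336

Triangle inequality: 44 < x < 412. Perimeter ≤ 792 gives x ≤ 792 − 228 − 184 = 380.
So 44 < x ≤ 380; integers 45 through 380: 336 values.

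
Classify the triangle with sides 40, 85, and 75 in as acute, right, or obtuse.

Compare the square of the longest side to the sum of squares of the other two: 40² + 75² = 7225 = 85².

right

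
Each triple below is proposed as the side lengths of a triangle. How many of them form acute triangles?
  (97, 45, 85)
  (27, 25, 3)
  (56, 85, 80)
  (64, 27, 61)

(97,45,85): 45²+85² = 9250 < 9409 = 97² → obtuse
(27,25,3): 3²+25² = 634 < 729 = 27² → obtuse
(56,85,80): 56²+80² = 9536 > 7225 = 85² → acute
(64,27,61): 27²+61² = 4450 > 4096 = 64² → acute
2 of the 4 are acute.

2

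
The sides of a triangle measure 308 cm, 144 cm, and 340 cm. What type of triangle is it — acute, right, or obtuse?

right

Compare the square of the longest side to the sum of squares of the other two: 144² + 308² = 115600 = 340².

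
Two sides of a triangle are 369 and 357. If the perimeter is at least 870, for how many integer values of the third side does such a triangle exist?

582

Triangle inequality: 12 < x < 726. Perimeter ≥ 870 gives x ≥ 870 − 369 − 357 = 144.
So 144 ≤ x < 726; integers 144 through 725: 582 values.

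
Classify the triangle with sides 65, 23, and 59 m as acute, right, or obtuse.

Compare the square of the longest side to the sum of squares of the other two: 23² + 59² = 4010 < 4225 = 65².

obtuse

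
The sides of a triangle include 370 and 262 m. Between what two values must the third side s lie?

108 < s < 632 (m)

By the triangle inequality, s must be less than 370 + 262 = 632 and greater than |370 − 262| = 108.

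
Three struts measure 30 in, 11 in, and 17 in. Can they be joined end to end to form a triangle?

No

The longest side is 30, but the other two sum to only 28.
28 < 30, so the triangle inequality fails.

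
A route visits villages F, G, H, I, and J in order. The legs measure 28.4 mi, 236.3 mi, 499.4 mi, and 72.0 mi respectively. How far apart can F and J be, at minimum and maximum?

162.7 ≤ FJ ≤ 836.1 mi

The maximum is all hops collinear in one direction: 28.4 + 236.3 + 499.4 + 72.0 = 836.1.
The longest hop is 499.4; the others sum to 336.7. Folding the others back against it leaves at least 499.4 − 336.7 = 162.7.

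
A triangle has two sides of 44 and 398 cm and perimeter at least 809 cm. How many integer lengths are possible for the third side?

75

Triangle inequality: 354 < x < 442. Perimeter ≥ 809 gives x ≥ 809 − 44 − 398 = 367.
So 367 ≤ x < 442; integers 367 through 441: 75 values.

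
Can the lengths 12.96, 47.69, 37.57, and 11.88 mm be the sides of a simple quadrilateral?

A quadrilateral exists iff every side is shorter than the sum of the others — equivalently, the longest side is less than the sum of the rest.
Longest side 47.69 < 62.41 (sum of the remaining 3), so yes.

Yes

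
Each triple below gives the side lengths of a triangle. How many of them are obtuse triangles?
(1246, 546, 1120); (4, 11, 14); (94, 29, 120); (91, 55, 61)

(1246,546,1120): 546²+1120² = 1552516 = 1246² → right
(4,11,14): 4²+11² = 137 < 196 = 14² → obtuse
(94,29,120): 29²+94² = 9677 < 14400 = 120² → obtuse
(91,55,61): 55²+61² = 6746 < 8281 = 91² → obtuse
3 of the 4 are obtuse.

3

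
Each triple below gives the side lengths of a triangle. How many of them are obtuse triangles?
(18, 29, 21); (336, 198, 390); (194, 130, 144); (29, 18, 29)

(18,29,21): 18²+21² = 765 < 841 = 29² → obtuse
(336,198,390): 198²+336² = 152100 = 390² → right
(194,130,144): 130²+144² = 37636 = 194² → right
(29,18,29): 18²+29² = 1165 > 841 = 29² → acute
1 of the 4 is obtuse.

1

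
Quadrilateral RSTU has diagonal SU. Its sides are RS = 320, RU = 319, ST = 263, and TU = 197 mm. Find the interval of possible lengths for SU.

66 < SU < 460

From triangle RSU: |320 − 319| < SU < 320 + 319, i.e. 1 < SU < 639.
From triangle TSU: 66 < SU < 460.
Both must hold, so SU lies in the intersection.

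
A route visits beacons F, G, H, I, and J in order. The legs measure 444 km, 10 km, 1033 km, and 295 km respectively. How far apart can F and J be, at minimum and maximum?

The maximum is all hops collinear in one direction: 444 + 10 + 1033 + 295 = 1782.
The longest hop is 1033; the others sum to 749. Folding the others back against it leaves at least 1033 − 749 = 284.

284 ≤ FJ ≤ 1782 km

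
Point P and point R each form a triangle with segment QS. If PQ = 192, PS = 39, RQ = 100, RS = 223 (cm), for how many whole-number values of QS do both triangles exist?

77

From triangle PQS: 153 < QS < 231.
From triangle RQS: 123 < QS < 323.
Intersection: 153 < QS < 231, so integers 154 through 230: 77 values.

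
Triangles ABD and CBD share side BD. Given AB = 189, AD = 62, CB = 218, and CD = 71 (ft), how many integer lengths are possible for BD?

From triangle ABD: 127 < BD < 251.
From triangle CBD: 147 < BD < 289.
Intersection: 147 < BD < 251, so integers 148 through 250: 103 values.

103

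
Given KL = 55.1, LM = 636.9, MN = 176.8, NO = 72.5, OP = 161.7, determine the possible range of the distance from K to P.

The maximum is all hops collinear in one direction: 55.1 + 636.9 + 176.8 + 72.5 + 161.7 = 1103.0.
The longest hop is 636.9; the others sum to 466.1. Folding the others back against it leaves at least 636.9 − 466.1 = 170.8.

170.8 ≤ KP ≤ 1103.0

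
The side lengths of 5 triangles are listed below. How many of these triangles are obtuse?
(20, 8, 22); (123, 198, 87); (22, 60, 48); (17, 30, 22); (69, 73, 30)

(20,8,22): 8²+20² = 464 < 484 = 22² → obtuse
(123,198,87): 87²+123² = 22698 < 39204 = 198² → obtuse
(22,60,48): 22²+48² = 2788 < 3600 = 60² → obtuse
(17,30,22): 17²+22² = 773 < 900 = 30² → obtuse
(69,73,30): 30²+69² = 5661 > 5329 = 73² → acute
4 of the 5 are obtuse.

4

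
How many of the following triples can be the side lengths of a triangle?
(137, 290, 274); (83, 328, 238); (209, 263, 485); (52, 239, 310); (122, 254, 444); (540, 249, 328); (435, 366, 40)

2

(137,274,290): 137+274 > 290 → valid
(83,238,328): 83+238 ≤ 328 → not valid
(209,263,485): 209+263 ≤ 485 → not valid
(52,239,310): 52+239 ≤ 310 → not valid
(122,254,444): 122+254 ≤ 444 → not valid
(249,328,540): 249+328 > 540 → valid
(40,366,435): 40+366 ≤ 435 → not valid
2 of the 7 triples form a triangle.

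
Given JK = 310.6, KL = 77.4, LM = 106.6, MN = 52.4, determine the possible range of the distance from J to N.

74.2 ≤ JN ≤ 547.0

The maximum is all hops collinear in one direction: 310.6 + 77.4 + 106.6 + 52.4 = 547.0.
The longest hop is 310.6; the others sum to 236.4. Folding the others back against it leaves at least 310.6 − 236.4 = 74.2.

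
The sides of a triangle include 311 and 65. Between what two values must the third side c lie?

By the triangle inequality, c must be less than 311 + 65 = 376 and greater than |311 − 65| = 246.

246 < c < 376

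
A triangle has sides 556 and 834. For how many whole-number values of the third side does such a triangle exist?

1111

The third side lies in the open interval (278, 1390).
Integers from 279 to 1389 inclusive: 1389 − 279 + 1 = 1111.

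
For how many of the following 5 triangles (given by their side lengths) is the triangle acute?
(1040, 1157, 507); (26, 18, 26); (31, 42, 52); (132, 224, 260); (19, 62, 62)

(1040,1157,507): 507²+1040² = 1338649 = 1157² → right
(26,18,26): 18²+26² = 1000 > 676 = 26² → acute
(31,42,52): 31²+42² = 2725 > 2704 = 52² → acute
(132,224,260): 132²+224² = 67600 = 260² → right
(19,62,62): 19²+62² = 4205 > 3844 = 62² → acute
3 of the 5 are acute.

3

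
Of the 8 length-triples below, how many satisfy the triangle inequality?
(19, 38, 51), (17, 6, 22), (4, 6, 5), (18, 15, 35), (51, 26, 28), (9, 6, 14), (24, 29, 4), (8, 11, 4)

(19,38,51): 19+38 > 51 → valid
(6,17,22): 6+17 > 22 → valid
(4,5,6): 4+5 > 6 → valid
(15,18,35): 15+18 ≤ 35 → not valid
(26,28,51): 26+28 > 51 → valid
(6,9,14): 6+9 > 14 → valid
(4,24,29): 4+24 ≤ 29 → not valid
(4,8,11): 4+8 > 11 → valid
6 of the 8 triples form a triangle.

6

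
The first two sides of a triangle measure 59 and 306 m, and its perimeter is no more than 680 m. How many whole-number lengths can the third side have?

Triangle inequality: 247 < x < 365. Perimeter ≤ 680 gives x ≤ 680 − 59 − 306 = 315.
So 247 < x ≤ 315; integers 248 through 315: 68 values.

68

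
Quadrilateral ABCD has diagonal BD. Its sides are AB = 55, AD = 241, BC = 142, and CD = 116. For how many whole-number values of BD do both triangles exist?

71

From triangle ABD: 186 < BD < 296.
From triangle CBD: 26 < BD < 258.
Intersection: 186 < BD < 258, so integers 187 through 257: 71 values.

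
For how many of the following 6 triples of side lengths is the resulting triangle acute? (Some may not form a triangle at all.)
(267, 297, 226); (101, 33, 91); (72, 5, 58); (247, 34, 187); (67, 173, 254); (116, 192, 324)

(267,297,226): 226²+267² = 122365 > 88209 = 297² → acute
(101,33,91): 33²+91² = 9370 < 10201 = 101² → obtuse
(72,5,58): 5+58 ≤ 72, not a triangle
(247,34,187): 34+187 ≤ 247, not a triangle
(67,173,254): 67+173 ≤ 254, not a triangle
(116,192,324): 116+192 ≤ 324, not a triangle
1 of the 6 is acute.

1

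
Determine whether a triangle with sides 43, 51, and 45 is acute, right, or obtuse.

acute

Compare the square of the longest side to the sum of squares of the other two: 43² + 45² = 3874 > 2601 = 51².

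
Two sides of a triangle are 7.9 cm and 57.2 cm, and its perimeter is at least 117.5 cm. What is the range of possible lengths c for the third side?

52.4 ≤ c < 65.1 cm

Triangle inequality alone gives 49.3 < c < 65.1.
The perimeter condition gives c ≥ 117.5 − 7.9 − 57.2 = 52.4.
Intersecting the two: 52.4 ≤ c < 65.1.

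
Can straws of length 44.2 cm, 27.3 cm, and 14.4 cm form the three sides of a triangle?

No

The longest side is 44.2, but the other two sum to only 41.7.
41.7 < 44.2, so the triangle inequality fails.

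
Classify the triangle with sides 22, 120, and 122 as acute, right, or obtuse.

right

Compare the square of the longest side to the sum of squares of the other two: 22² + 120² = 14884 = 122².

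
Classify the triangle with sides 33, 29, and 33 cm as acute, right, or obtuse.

acute

Compare the square of the longest side to the sum of squares of the other two: 29² + 33² = 1930 > 1089 = 33².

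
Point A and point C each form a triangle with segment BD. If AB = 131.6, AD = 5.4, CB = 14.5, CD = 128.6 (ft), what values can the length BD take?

126.2 < BD < 137.0

From triangle ABD: |131.6 − 5.4| < BD < 131.6 + 5.4, i.e. 126.2 < BD < 137.0.
From triangle CBD: 114.1 < BD < 143.1.
Both must hold, so BD lies in the intersection.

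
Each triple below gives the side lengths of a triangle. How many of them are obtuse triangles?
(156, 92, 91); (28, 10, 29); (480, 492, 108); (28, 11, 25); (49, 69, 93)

(156,92,91): 91²+92² = 16745 < 24336 = 156² → obtuse
(28,10,29): 10²+28² = 884 > 841 = 29² → acute
(480,492,108): 108²+480² = 242064 = 492² → right
(28,11,25): 11²+25² = 746 < 784 = 28² → obtuse
(49,69,93): 49²+69² = 7162 < 8649 = 93² → obtuse
3 of the 5 are obtuse.

3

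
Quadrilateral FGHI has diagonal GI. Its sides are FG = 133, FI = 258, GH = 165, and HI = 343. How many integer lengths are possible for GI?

212

From triangle FGI: 125 < GI < 391.
From triangle HGI: 178 < GI < 508.
Intersection: 178 < GI < 391, so integers 179 through 390: 212 values.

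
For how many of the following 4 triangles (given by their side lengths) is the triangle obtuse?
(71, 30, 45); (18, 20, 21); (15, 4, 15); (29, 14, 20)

(71,30,45): 30²+45² = 2925 < 5041 = 71² → obtuse
(18,20,21): 18²+20² = 724 > 441 = 21² → acute
(15,4,15): 4²+15² = 241 > 225 = 15² → acute
(29,14,20): 14²+20² = 596 < 841 = 29² → obtuse
2 of the 4 are obtuse.

2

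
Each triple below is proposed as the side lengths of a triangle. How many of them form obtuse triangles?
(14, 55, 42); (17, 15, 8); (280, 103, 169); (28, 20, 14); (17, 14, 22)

2

(14,55,42): 14²+42² = 1960 < 3025 = 55² → obtuse
(17,15,8): 8²+15² = 289 = 17² → right
(280,103,169): 103+169 ≤ 280, not a triangle
(28,20,14): 14²+20² = 596 < 784 = 28² → obtuse
(17,14,22): 14²+17² = 485 > 484 = 22² → acute
2 of the 5 are obtuse.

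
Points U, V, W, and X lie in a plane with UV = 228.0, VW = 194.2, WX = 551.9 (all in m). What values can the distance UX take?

The maximum is all hops collinear in one direction: 228.0 + 194.2 + 551.9 = 974.1.
The longest hop is 551.9; the others sum to 422.2. Folding the others back against it leaves at least 551.9 − 422.2 = 129.7.

129.7 ≤ UX ≤ 974.1 m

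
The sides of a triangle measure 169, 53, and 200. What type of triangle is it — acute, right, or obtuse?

Compare the square of the longest side to the sum of squares of the other two: 53² + 169² = 31370 < 40000 = 200².

obtuse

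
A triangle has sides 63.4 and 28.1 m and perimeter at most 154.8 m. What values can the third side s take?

Triangle inequality alone gives 35.3 < s < 91.5.
The perimeter condition gives s ≤ 154.8 − 63.4 − 28.1 = 63.3.
Intersecting the two: 35.3 < s ≤ 63.3.

35.3 < s ≤ 63.3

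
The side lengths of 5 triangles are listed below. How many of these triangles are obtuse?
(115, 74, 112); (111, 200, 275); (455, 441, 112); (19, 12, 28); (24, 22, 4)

3

(115,74,112): 74²+112² = 18020 > 13225 = 115² → acute
(111,200,275): 111²+200² = 52321 < 75625 = 275² → obtuse
(455,441,112): 112²+441² = 207025 = 455² → right
(19,12,28): 12²+19² = 505 < 784 = 28² → obtuse
(24,22,4): 4²+22² = 500 < 576 = 24² → obtuse
3 of the 5 are obtuse.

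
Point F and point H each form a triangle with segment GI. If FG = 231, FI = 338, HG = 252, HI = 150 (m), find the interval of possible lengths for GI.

107 < GI < 402

From triangle FGI: |231 − 338| < GI < 231 + 338, i.e. 107 < GI < 569.
From triangle HGI: 102 < GI < 402.
Both must hold, so GI lies in the intersection.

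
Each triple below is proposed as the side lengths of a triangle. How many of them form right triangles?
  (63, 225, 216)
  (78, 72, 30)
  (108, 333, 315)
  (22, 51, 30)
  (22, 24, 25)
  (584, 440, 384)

4

(63,225,216): 63²+216² = 50625 = 225² → right
(78,72,30): 30²+72² = 6084 = 78² → right
(108,333,315): 108²+315² = 110889 = 333² → right
(22,51,30): 22²+30² = 1384 < 2601 = 51² → obtuse
(22,24,25): 22²+24² = 1060 > 625 = 25² → acute
(584,440,384): 384²+440² = 341056 = 584² → right
4 of the 6 are right.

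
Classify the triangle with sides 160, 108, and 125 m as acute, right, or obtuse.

acute

Compare the square of the longest side to the sum of squares of the other two: 108² + 125² = 27289 > 25600 = 160².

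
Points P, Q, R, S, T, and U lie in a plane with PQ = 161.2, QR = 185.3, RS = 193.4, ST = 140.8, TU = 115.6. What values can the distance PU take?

The maximum is all hops collinear in one direction: 161.2 + 185.3 + 193.4 + 140.8 + 115.6 = 796.3.
The longest hop is 193.4; the others sum to 602.9. Since 193.4 ≤ 602.9, the path can fold back on itself completely, so the minimum distance is 0.

0 ≤ PU ≤ 796.3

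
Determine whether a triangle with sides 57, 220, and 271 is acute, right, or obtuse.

obtuse

Compare the square of the longest side to the sum of squares of the other two: 57² + 220² = 51649 < 73441 = 271².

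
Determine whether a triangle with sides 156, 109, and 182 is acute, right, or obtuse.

Compare the square of the longest side to the sum of squares of the other two: 109² + 156² = 36217 > 33124 = 182².

acute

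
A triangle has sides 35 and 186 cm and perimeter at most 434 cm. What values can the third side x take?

Triangle inequality alone gives 151 < x < 221.
The perimeter condition gives x ≤ 434 − 35 − 186 = 213.
Intersecting the two: 151 < x ≤ 213.

151 < x ≤ 213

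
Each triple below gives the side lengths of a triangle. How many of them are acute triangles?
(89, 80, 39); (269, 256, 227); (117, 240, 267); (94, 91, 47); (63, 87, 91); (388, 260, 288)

3

(89,80,39): 39²+80² = 7921 = 89² → right
(269,256,227): 227²+256² = 117065 > 72361 = 269² → acute
(117,240,267): 117²+240² = 71289 = 267² → right
(94,91,47): 47²+91² = 10490 > 8836 = 94² → acute
(63,87,91): 63²+87² = 11538 > 8281 = 91² → acute
(388,260,288): 260²+288² = 150544 = 388² → right
3 of the 6 are acute.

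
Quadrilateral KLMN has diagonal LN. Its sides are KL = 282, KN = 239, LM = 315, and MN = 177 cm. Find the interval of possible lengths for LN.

From triangle KLN: |282 − 239| < LN < 282 + 239, i.e. 43 < LN < 521.
From triangle MLN: 138 < LN < 492.
Both must hold, so LN lies in the intersection.

138 < LN < 492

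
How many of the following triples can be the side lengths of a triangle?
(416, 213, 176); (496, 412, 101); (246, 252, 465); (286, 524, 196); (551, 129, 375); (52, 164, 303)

(176,213,416): 176+213 ≤ 416 → not valid
(101,412,496): 101+412 > 496 → valid
(246,252,465): 246+252 > 465 → valid
(196,286,524): 196+286 ≤ 524 → not valid
(129,375,551): 129+375 ≤ 551 → not valid
(52,164,303): 52+164 ≤ 303 → not valid
2 of the 6 triples form a triangle.

2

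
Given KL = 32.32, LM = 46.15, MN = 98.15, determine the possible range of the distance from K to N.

The maximum is all hops collinear in one direction: 32.32 + 46.15 + 98.15 = 176.62.
The longest hop is 98.15; the others sum to 78.47. Folding the others back against it leaves at least 98.15 − 78.47 = 19.68.

19.68 ≤ KN ≤ 176.62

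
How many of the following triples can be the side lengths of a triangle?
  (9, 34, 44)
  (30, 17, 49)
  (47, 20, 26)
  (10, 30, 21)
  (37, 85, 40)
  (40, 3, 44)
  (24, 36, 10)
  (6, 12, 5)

1

(9,34,44): 9+34 ≤ 44 → not valid
(17,30,49): 17+30 ≤ 49 → not valid
(20,26,47): 20+26 ≤ 47 → not valid
(10,21,30): 10+21 > 30 → valid
(37,40,85): 37+40 ≤ 85 → not valid
(3,40,44): 3+40 ≤ 44 → not valid
(10,24,36): 10+24 ≤ 36 → not valid
(5,6,12): 5+6 ≤ 12 → not valid
1 of the 8 triples forms a triangle.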